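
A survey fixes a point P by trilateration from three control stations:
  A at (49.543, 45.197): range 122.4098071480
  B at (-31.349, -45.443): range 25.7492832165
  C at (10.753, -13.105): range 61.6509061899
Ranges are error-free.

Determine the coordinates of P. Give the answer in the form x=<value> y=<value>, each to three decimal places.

x=-49.313 y=-26.995

eq1: (x − 49.543)² + (y − 45.197)² = 122.4098071480²
eq2: (x + 31.349)² + (y + 45.443)² = 25.7492832165²
eq3: (x − 10.753)² + (y + 13.105)² = 61.6509061899²
eq2−eq3, eq2−eq1 (x²,y² cancel):
  84.204·x + 64.676·y = -5898.266664
  161.784·x + 181.280·y = -12871.683692
det = 84.204·181.280 − 64.676·161.784 = 4800.959136
x = (-5898.266664·181.280 − 64.676·-12871.683692) / 4800.959136 = -49.312806
y = (84.204·-12871.683692 − -5898.266664·161.784) / 4800.959136 = -26.995039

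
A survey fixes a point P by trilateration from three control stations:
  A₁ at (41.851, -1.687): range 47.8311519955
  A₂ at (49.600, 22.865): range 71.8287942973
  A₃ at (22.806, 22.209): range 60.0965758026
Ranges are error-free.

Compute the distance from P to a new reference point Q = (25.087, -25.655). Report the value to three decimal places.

eq1: (x − 41.851)² + (y + 1.687)² = 47.8311519955²
eq2: (x − 49.600)² + (y − 22.865)² = 71.8287942973²
eq3: (x − 22.806)² + (y − 22.209)² = 60.0965758026²
eq1−eq3, eq1−eq2 (x²,y² cancel):
  -38.090·x + 47.792·y = -2064.778175
  15.498·x + 49.104·y = -1642.940534
det = -38.090·49.104 − 47.792·15.498 = -2611.051776
x = (-2064.778175·49.104 − 47.792·-1642.940534) / -2611.051776 = 8.758713
y = (-38.090·-1642.940534 − -2064.778175·15.498) / -2611.051776 = -36.222774
|P − Q| = √((8.758713 − 25.087)² + (-36.222774 − -25.655)²) = 19.449699

19.450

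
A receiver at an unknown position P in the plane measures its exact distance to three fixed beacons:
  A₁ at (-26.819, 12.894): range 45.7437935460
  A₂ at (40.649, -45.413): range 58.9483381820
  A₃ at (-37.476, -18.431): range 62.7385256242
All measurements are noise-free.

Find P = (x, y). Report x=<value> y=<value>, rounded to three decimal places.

eq1: (x + 26.819)² + (y − 12.894)² = 45.7437935460²
eq2: (x − 40.649)² + (y + 45.413)² = 58.9483381820²
eq3: (x + 37.476)² + (y + 18.431)² = 62.7385256242²
eq3−eq2, eq3−eq1 (x²,y² cancel):
  156.250·x − 53.964·y = 2431.745456
  21.314·x + 62.650·y = 984.989610
det = 156.250·62.650 − -53.964·21.314 = 10939.251196
x = (2431.745456·62.650 − -53.964·984.989610) / 10939.251196 = 18.785823
y = (156.250·984.989610 − 2431.745456·21.314) / 10939.251196 = 9.331023

x=18.786 y=9.331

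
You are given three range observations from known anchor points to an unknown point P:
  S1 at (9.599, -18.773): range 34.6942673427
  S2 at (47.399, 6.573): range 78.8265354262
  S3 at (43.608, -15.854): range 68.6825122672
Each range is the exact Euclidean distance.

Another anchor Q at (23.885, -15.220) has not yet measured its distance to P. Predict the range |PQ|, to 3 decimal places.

49.411

eq1: (x − 9.599)² + (y + 18.773)² = 34.6942673427²
eq2: (x − 47.399)² + (y − 6.573)² = 78.8265354262²
eq3: (x − 43.608)² + (y + 15.854)² = 68.6825122672²
eq2−eq1, eq2−eq3 (x²,y² cancel):
  -75.600·x − 50.692·y = 3164.627301
  -7.582·x − 44.854·y = 1359.472646
det = -75.600·-44.854 − -50.692·-7.582 = 3006.615656
x = (3164.627301·-44.854 − -50.692·1359.472646) / 3006.615656 = -24.290370
y = (-75.600·1359.472646 − 3164.627301·-7.582) / 3006.615656 = -26.202860
|P − Q| = √((-24.290370 − 23.885)² + (-26.202860 − -15.220)²) = 49.411430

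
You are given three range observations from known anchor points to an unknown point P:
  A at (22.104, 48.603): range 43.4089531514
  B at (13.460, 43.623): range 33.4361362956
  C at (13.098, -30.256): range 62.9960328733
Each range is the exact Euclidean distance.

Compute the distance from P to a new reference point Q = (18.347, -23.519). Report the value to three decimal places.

59.809

eq1: (x − 22.104)² + (y − 48.603)² = 43.4089531514²
eq2: (x − 13.460)² + (y − 43.623)² = 33.4361362956²
eq3: (x − 13.098)² + (y + 30.256)² = 62.9960328733²
eq2−eq3, eq2−eq1 (x²,y² cancel):
  -0.724·x − 147.758·y = -3847.679536
  17.288·x + 9.960·y = 0.338693
det = -0.724·9.960 − -147.758·17.288 = 2547.229264
x = (-3847.679536·9.960 − -147.758·0.338693) / 2547.229264 = -15.025284
y = (-0.724·0.338693 − -3847.679536·17.288) / 2547.229264 = 26.114037
|P − Q| = √((-15.025284 − 18.347)² + (26.114037 − -23.519)²) = 59.809261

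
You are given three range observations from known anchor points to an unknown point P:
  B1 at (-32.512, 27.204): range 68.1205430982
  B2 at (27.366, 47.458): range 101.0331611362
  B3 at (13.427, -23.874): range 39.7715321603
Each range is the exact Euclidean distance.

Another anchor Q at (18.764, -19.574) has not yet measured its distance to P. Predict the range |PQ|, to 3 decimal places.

eq1: (x + 32.512)² + (y − 27.204)² = 68.1205430982²
eq2: (x − 27.366)² + (y − 47.458)² = 101.0331611362²
eq3: (x − 13.427)² + (y + 23.874)² = 39.7715321603²
eq1−eq3, eq1−eq2 (x²,y² cancel):
  91.878·x − 102.156·y = 2011.798067
  119.756·x + 40.508·y = -4363.219297
det = 91.878·40.508 − -102.156·119.756 = 15955.587960
x = (2011.798067·40.508 − -102.156·-4363.219297) / 15955.587960 = -22.828060
y = (91.878·-4363.219297 − 2011.798067·119.756) / 15955.587960 = -40.224701
|P − Q| = √((-22.828060 − 18.764)² + (-40.224701 − -19.574)²) = 46.436525

46.437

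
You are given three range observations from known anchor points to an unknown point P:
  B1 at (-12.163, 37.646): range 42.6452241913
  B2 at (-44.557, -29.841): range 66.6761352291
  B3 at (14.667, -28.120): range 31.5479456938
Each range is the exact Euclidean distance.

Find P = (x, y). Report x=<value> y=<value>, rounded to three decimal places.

eq1: (x + 12.163)² + (y − 37.646)² = 42.6452241913²
eq2: (x + 44.557)² + (y + 29.841)² = 66.6761352291²
eq3: (x − 14.667)² + (y + 28.120)² = 31.5479456938²
eq2−eq1, eq2−eq3 (x²,y² cancel):
  64.788·x + 134.974·y = 1316.440218
  118.448·x + 3.442·y = 1580.477891
det = 64.788·3.442 − 134.974·118.448 = -15764.400056
x = (1316.440218·3.442 − 134.974·1580.477891) / -15764.400056 = 13.244541
y = (64.788·1580.477891 − 1316.440218·118.448) / -15764.400056 = 3.395861

x=13.245 y=3.396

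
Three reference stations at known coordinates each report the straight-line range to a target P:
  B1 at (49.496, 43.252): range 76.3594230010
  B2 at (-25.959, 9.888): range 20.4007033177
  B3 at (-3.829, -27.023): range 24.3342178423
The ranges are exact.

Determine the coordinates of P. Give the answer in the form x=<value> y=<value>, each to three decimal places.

eq1: (x − 49.496)² + (y − 43.252)² = 76.3594230010²
eq2: (x + 25.959)² + (y − 9.888)² = 20.4007033177²
eq3: (x + 3.829)² + (y + 27.023)² = 24.3342178423²
eq3−eq1, eq3−eq2 (x²,y² cancel):
  106.650·x + 140.550·y = -1662.921573
  -44.260·x + 73.822·y = 202.703917
det = 106.650·73.822 − 140.550·-44.260 = 14093.859300
x = (-1662.921573·73.822 − 140.550·202.703917) / 14093.859300 = -10.731641
y = (106.650·202.703917 − -1662.921573·-44.260) / 14093.859300 = -3.688311

x=-10.732 y=-3.688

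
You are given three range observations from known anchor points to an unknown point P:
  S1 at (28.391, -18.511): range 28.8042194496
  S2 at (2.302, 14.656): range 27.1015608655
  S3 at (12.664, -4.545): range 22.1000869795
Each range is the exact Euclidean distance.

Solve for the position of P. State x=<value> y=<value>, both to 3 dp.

eq1: (x − 28.391)² + (y + 18.511)² = 28.8042194496²
eq2: (x − 2.302)² + (y − 14.656)² = 27.1015608655²
eq3: (x − 12.664)² + (y + 4.545)² = 22.1000869795²
eq3−eq1, eq3−eq2 (x²,y² cancel):
  31.454·x − 27.932·y = 626.402867
  -20.724·x + 38.402·y = -207.017138
det = 31.454·38.402 − -27.932·-20.724 = 629.033740
x = (626.402867·38.402 − -27.932·-207.017138) / 629.033740 = 29.048871
y = (31.454·-207.017138 − 626.402867·-20.724) / 629.033740 = 10.285706

x=29.049 y=10.286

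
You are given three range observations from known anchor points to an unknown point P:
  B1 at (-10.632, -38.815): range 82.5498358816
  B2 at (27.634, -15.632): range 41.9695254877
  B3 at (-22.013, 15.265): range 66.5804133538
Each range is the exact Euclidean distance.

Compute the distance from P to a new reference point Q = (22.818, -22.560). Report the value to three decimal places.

eq1: (x + 10.632)² + (y + 38.815)² = 82.5498358816²
eq2: (x − 27.634)² + (y + 15.632)² = 41.9695254877²
eq3: (x + 22.013)² + (y − 15.265)² = 66.5804133538²
eq3−eq1, eq3−eq2 (x²,y² cancel):
  22.762·x − 108.160·y = -1479.472707
  99.294·x − 61.794·y = 2961.915359
det = 22.762·-61.794 − -108.160·99.294 = 9333.084012
x = (-1479.472707·-61.794 − -108.160·2961.915359) / 9333.084012 = 44.120818
y = (22.762·2961.915359 − -1479.472707·99.294) / 9333.084012 = 22.963672
|P − Q| = √((44.120818 − 22.818)² + (22.963672 − -22.560)²) = 50.261464

50.261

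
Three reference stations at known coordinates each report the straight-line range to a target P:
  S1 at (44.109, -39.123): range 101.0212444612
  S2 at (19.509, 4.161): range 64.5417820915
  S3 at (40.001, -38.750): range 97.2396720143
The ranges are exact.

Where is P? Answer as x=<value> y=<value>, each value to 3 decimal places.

x=-44.873 y=8.706

eq1: (x − 44.109)² + (y + 39.123)² = 101.0212444612²
eq2: (x − 19.509)² + (y − 4.161)² = 64.5417820915²
eq3: (x − 40.001)² + (y + 38.750)² = 97.2396720143²
eq2−eq1, eq2−eq3 (x²,y² cancel):
  49.200·x − 86.568·y = -2961.352189
  40.984·x − 85.822·y = -2586.184679
det = 49.200·-85.822 − -86.568·40.984 = -674.539488
x = (-2961.352189·-85.822 − -86.568·-2586.184679) / -674.539488 = -44.872588
y = (49.200·-2586.184679 − -2961.352189·40.984) / -674.539488 = 8.705536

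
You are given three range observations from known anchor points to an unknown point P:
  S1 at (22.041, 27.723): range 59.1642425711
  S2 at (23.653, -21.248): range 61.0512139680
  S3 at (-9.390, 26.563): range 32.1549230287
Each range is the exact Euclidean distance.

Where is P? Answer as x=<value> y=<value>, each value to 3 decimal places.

x=-32.047 y=3.747

eq1: (x − 22.041)² + (y − 27.723)² = 59.1642425711²
eq2: (x − 23.653)² + (y + 21.248)² = 61.0512139680²
eq3: (x + 9.390)² + (y − 26.563)² = 32.1549230287²
eq3−eq2, eq3−eq1 (x²,y² cancel):
  66.086·x − 95.622·y = -2476.134808
  62.862·x + 2.320·y = -2005.863183
det = 66.086·2.320 − -95.622·62.862 = 6164.309684
x = (-2476.134808·2.320 − -95.622·-2005.863183) / 6164.309684 = -32.047268
y = (66.086·-2005.863183 − -2476.134808·62.862) / 6164.309684 = 3.746618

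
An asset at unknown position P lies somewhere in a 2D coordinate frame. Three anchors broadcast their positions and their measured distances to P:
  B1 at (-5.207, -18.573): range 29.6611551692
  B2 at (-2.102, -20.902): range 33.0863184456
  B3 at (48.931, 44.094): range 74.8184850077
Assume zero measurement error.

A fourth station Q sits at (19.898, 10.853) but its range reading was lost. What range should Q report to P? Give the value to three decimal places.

eq1: (x + 5.207)² + (y + 18.573)² = 29.6611551692²
eq2: (x + 2.102)² + (y + 20.902)² = 33.0863184456²
eq3: (x − 48.931)² + (y − 44.094)² = 74.8184850077²
eq2−eq1, eq2−eq3 (x²,y² cancel):
  -6.210·x + 4.658·y = 145.677512
  102.066·x + 129.992·y = -605.889642
det = -6.210·129.992 − 4.658·102.066 = -1282.673748
x = (145.677512·129.992 − 4.658·-605.889642) / -1282.673748 = -16.963897
y = (-6.210·-605.889642 − 145.677512·102.066) / -1282.673748 = 8.658590
|P − Q| = √((-16.963897 − 19.898)² + (8.658590 − 10.853)²) = 36.927156

36.927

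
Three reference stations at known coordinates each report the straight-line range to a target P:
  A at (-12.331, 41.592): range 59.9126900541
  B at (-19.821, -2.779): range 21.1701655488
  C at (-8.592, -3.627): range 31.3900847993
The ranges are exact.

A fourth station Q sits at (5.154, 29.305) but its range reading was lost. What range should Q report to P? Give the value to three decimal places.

eq1: (x + 12.331)² + (y − 41.592)² = 59.9126900541²
eq2: (x + 19.821)² + (y + 2.779)² = 21.1701655488²
eq3: (x + 8.592)² + (y + 3.627)² = 31.3900847993²
eq3−eq2, eq3−eq1 (x²,y² cancel):
  -22.458·x + 1.696·y = 850.778803
  -7.478·x + 90.438·y = -809.222574
det = -22.458·90.438 − 1.696·-7.478 = -2018.373916
x = (850.778803·90.438 − 1.696·-809.222574) / -2018.373916 = -38.801123
y = (-22.458·-809.222574 − 850.778803·-7.478) / -2018.373916 = -12.156144
|P − Q| = √((-38.801123 − 5.154)² + (-12.156144 − 29.305)²) = 60.424162

60.424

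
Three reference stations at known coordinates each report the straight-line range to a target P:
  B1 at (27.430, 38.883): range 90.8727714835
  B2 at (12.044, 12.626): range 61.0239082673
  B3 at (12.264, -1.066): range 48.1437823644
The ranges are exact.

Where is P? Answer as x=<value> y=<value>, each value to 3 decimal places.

eq1: (x − 27.430)² + (y − 38.883)² = 90.8727714835²
eq2: (x − 12.044)² + (y − 12.626)² = 61.0239082673²
eq3: (x − 12.264)² + (y + 1.066)² = 48.1437823644²
eq2−eq1, eq2−eq3 (x²,y² cancel):
  30.772·x + 52.514·y = -2574.124440
  0.440·x − 27.384·y = 1253.161840
det = 30.772·-27.384 − 52.514·0.440 = -865.766608
x = (-2574.124440·-27.384 − 52.514·1253.161840) / -865.766608 = -5.407096
y = (30.772·1253.161840 − -2574.124440·0.440) / -865.766608 = -45.849436

x=-5.407 y=-45.849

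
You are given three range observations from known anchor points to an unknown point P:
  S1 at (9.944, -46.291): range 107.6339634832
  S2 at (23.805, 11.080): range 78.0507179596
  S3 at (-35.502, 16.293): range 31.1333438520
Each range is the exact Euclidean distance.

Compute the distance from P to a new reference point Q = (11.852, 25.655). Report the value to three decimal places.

eq1: (x − 9.944)² + (y + 46.291)² = 107.6339634832²
eq2: (x − 23.805)² + (y − 11.080)² = 78.0507179596²
eq3: (x + 35.502)² + (y − 16.293)² = 31.1333438520²
eq3−eq1, eq3−eq2 (x²,y² cancel):
  90.892·x − 125.168·y = -9899.899032
  118.614·x − 10.426·y = -5959.038903
det = 90.892·-10.426 − -125.168·118.614 = 13899.037160
x = (-9899.899032·-10.426 − -125.168·-5959.038903) / 13899.037160 = -46.238069
y = (90.892·-5959.038903 − -9899.899032·118.614) / 13899.037160 = 45.516654
|P − Q| = √((-46.238069 − 11.852)² + (45.516654 − 25.655)²) = 61.391704

61.392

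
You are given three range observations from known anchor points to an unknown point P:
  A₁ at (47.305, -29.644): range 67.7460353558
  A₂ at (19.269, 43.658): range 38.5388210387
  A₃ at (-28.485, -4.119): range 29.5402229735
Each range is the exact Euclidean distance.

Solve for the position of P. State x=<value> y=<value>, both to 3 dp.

eq1: (x − 47.305)² + (y + 29.644)² = 67.7460353558²
eq2: (x − 19.269)² + (y − 43.658)² = 38.5388210387²
eq3: (x + 28.485)² + (y + 4.119)² = 29.5402229735²
eq2−eq1, eq2−eq3 (x²,y² cancel):
  56.072·x − 146.604·y = -2265.070143
  -95.508·x − 95.554·y = -836.337985
det = 56.072·-95.554 − -146.604·-95.508 = -19359.758720
x = (-2265.070143·-95.554 − -146.604·-836.337985) / -19359.758720 = -4.846446
y = (56.072·-836.337985 − -2265.070143·-95.508) / -19359.758720 = 13.596629

x=-4.846 y=13.597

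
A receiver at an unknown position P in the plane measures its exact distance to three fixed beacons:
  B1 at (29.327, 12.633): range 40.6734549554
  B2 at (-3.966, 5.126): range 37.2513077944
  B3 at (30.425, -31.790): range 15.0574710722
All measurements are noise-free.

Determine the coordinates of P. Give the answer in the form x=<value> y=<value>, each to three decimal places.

x=16.535 y=-25.977

eq1: (x − 29.327)² + (y − 12.633)² = 40.6734549554²
eq2: (x + 3.966)² + (y − 5.126)² = 37.2513077944²
eq3: (x − 30.425)² + (y + 31.790)² = 15.0574710722²
eq2−eq3, eq2−eq1 (x²,y² cancel):
  68.782·x − 73.832·y = 3055.212190
  66.586·x + 15.014·y = 710.990580
det = 68.782·15.014 − -73.832·66.586 = 5948.870500
x = (3055.212190·15.014 − -73.832·710.990580) / 5948.870500 = 16.535040
y = (68.782·710.990580 − 3055.212190·66.586) / 5948.870500 = -25.976529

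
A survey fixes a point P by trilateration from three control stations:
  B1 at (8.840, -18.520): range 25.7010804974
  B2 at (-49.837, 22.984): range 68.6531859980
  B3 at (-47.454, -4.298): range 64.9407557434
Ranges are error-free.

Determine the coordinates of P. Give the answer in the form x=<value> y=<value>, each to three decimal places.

eq1: (x − 8.840)² + (y + 18.520)² = 25.7010804974²
eq2: (x + 49.837)² + (y − 22.984)² = 68.6531859980²
eq3: (x + 47.454)² + (y + 4.298)² = 64.9407557434²
eq3−eq1, eq3−eq2 (x²,y² cancel):
  112.588·x − 28.444·y = 1707.537298
  -4.766·x + 54.564·y = 245.677714
det = 112.588·54.564 − -28.444·-4.766 = 6007.687528
x = (1707.537298·54.564 − -28.444·245.677714) / 6007.687528 = 16.671660
y = (112.588·245.677714 − 1707.537298·-4.766) / 6007.687528 = 5.958779

x=16.672 y=5.959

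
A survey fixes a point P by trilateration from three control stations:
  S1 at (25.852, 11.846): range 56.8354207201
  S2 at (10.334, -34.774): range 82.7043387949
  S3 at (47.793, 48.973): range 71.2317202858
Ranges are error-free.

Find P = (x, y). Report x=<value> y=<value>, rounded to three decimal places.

x=-22.982 y=40.923

eq1: (x − 25.852)² + (y − 11.846)² = 56.8354207201²
eq2: (x − 10.334)² + (y + 34.774)² = 82.7043387949²
eq3: (x − 47.793)² + (y − 48.973)² = 71.2317202858²
eq2−eq1, eq2−eq3 (x²,y² cancel):
  31.036·x + 93.240·y = 3102.373595
  74.918·x + 167.494·y = 5132.552627
det = 31.036·167.494 − 93.240·74.918 = -1787.010536
x = (3102.373595·167.494 − 93.240·5132.552627) / -1787.010536 = -22.982380
y = (31.036·5132.552627 − 3102.373595·74.918) / -1787.010536 = 40.922938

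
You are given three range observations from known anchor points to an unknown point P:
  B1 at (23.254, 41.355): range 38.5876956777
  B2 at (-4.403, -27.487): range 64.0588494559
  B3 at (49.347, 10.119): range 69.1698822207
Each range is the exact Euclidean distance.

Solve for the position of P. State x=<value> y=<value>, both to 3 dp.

eq1: (x − 23.254)² + (y − 41.355)² = 38.5876956777²
eq2: (x + 4.403)² + (y + 27.487)² = 64.0588494559²
eq3: (x − 49.347)² + (y − 10.119)² = 69.1698822207²
eq3−eq1, eq3−eq2 (x²,y² cancel):
  -52.186·x + 62.472·y = 3008.926320
  -107.500·x − 75.212·y = -1081.662579
det = -52.186·-75.212 − 62.472·-107.500 = 10640.753432
x = (3008.926320·-75.212 − 62.472·-1081.662579) / 10640.753432 = -14.917528
y = (-52.186·-1081.662579 − 3008.926320·-107.500) / 10640.753432 = 35.703038

x=-14.918 y=35.703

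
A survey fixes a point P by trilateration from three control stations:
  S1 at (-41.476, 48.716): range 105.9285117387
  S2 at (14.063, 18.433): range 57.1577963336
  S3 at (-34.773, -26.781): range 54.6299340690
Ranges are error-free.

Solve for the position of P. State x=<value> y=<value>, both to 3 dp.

eq1: (x + 41.476)² + (y − 48.716)² = 105.9285117387²
eq2: (x − 14.063)² + (y − 18.433)² = 57.1577963336²
eq3: (x + 34.773)² + (y + 26.781)² = 54.6299340690²
eq3−eq2, eq3−eq1 (x²,y² cancel):
  97.672·x + 90.428·y = -1671.424017
  -13.406·x + 150.994·y = -6069.296161
det = 97.672·150.994 − 90.428·-13.406 = 15960.163736
x = (-1671.424017·150.994 − 90.428·-6069.296161) / 15960.163736 = 18.574954
y = (97.672·-6069.296161 − -1671.424017·-13.406) / 15960.163736 = -38.546434

x=18.575 y=-38.546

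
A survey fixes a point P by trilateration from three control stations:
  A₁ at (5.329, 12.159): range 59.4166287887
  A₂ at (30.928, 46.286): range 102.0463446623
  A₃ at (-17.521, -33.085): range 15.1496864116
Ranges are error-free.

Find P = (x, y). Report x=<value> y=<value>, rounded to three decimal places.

eq1: (x − 5.329)² + (y − 12.159)² = 59.4166287887²
eq2: (x − 30.928)² + (y − 46.286)² = 102.0463446623²
eq3: (x + 17.521)² + (y + 33.085)² = 15.1496864116²
eq1−eq2, eq1−eq3 (x²,y² cancel):
  51.198·x + 68.254·y = -3960.425224
  -45.700·x − 90.488·y = 4526.185922
det = 51.198·-90.488 − 68.254·-45.700 = -1513.596824
x = (-3960.425224·-90.488 − 68.254·4526.185922) / -1513.596824 = -32.664355
y = (51.198·4526.185922 − -3960.425224·-45.700) / -1513.596824 = -33.522952

x=-32.664 y=-33.523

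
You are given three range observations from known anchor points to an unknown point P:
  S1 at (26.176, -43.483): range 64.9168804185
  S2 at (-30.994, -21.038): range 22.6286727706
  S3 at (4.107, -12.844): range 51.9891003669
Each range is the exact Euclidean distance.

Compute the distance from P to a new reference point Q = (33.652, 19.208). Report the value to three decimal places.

94.988

eq1: (x − 26.176)² + (y + 43.483)² = 64.9168804185²
eq2: (x + 30.994)² + (y + 21.038)² = 22.6286727706²
eq3: (x − 4.107)² + (y + 12.844)² = 51.9891003669²
eq1−eq2, eq1−eq3 (x²,y² cancel):
  -114.340·x + 44.890·y = 2529.415747
  -44.138·x + 61.278·y = -882.783674
det = -114.340·61.278 − 44.890·-44.138 = -5025.171700
x = (2529.415747·61.278 − 44.890·-882.783674) / -5025.171700 = -38.730159
y = (-114.340·-882.783674 − 2529.415747·-44.138) / -5025.171700 = -42.303199
|P − Q| = √((-38.730159 − 33.652)² + (-42.303199 − 19.208)²) = 94.988444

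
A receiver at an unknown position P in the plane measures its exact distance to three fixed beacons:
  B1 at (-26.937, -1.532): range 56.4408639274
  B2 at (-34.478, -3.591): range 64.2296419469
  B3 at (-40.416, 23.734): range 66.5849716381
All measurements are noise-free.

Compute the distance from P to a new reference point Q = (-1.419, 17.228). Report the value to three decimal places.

eq1: (x + 26.937)² + (y + 1.532)² = 56.4408639274²
eq2: (x + 34.478)² + (y + 3.591)² = 64.2296419469²
eq3: (x + 40.416)² + (y − 23.734)² = 66.5849716381²
eq2−eq1, eq2−eq3 (x²,y² cancel):
  15.082·x + 4.118·y = 466.197012
  -11.876·x + 54.650·y = 687.016504
det = 15.082·54.650 − 4.118·-11.876 = 873.136668
x = (466.197012·54.650 − 4.118·687.016504) / 873.136668 = 25.939276
y = (15.082·687.016504 − 466.197012·-11.876) / 873.136668 = 18.208076
|P − Q| = √((25.939276 − -1.419)² + (18.208076 − 17.228)²) = 27.375825

27.376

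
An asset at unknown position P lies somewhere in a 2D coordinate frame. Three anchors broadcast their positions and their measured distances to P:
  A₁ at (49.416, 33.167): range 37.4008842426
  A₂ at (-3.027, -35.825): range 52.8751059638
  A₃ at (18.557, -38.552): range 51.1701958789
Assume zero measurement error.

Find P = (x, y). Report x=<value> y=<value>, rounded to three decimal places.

x=18.167 y=12.617

eq1: (x − 49.416)² + (y − 33.167)² = 37.4008842426²
eq2: (x + 3.027)² + (y + 35.825)² = 52.8751059638²
eq3: (x − 18.557)² + (y + 38.552)² = 51.1701958789²
eq2−eq3, eq2−eq1 (x²,y² cancel):
  43.168·x − 5.454·y = 715.413483
  104.886·x + 137.984·y = 3646.348280
det = 43.168·137.984 − -5.454·104.886 = 6528.541556
x = (715.413483·137.984 − -5.454·3646.348280) / 6528.541556 = 18.166814
y = (43.168·3646.348280 − 715.413483·104.886) / 6528.541556 = 12.616708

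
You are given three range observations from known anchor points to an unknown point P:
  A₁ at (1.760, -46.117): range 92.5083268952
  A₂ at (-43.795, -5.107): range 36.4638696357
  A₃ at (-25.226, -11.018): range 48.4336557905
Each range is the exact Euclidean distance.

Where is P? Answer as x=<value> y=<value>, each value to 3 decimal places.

eq1: (x − 1.760)² + (y + 46.117)² = 92.5083268952²
eq2: (x + 43.795)² + (y + 5.107)² = 36.4638696357²
eq3: (x + 25.226)² + (y + 11.018)² = 48.4336557905²
eq3−eq2, eq3−eq1 (x²,y² cancel):
  -37.138·x + 11.822·y = 2202.541298
  53.972·x − 70.198·y = -4839.843643
det = -37.138·-70.198 − 11.822·53.972 = 1968.956340
x = (2202.541298·-70.198 − 11.822·-4839.843643) / 1968.956340 = -49.466492
y = (-37.138·-4839.843643 − 2202.541298·53.972) / 1968.956340 = 30.913105

x=-49.466 y=30.913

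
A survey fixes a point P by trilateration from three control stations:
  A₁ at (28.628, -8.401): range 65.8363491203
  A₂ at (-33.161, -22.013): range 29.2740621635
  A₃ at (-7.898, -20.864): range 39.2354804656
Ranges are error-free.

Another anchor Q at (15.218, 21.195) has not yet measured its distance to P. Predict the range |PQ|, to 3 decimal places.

eq1: (x − 28.628)² + (y + 8.401)² = 65.8363491203²
eq2: (x + 33.161)² + (y + 22.013)² = 29.2740621635²
eq3: (x + 7.898)² + (y + 20.864)² = 39.2354804656²
eq2−eq1, eq2−eq3 (x²,y² cancel):
  123.578·x + 27.224·y = -4171.539055
  50.526·x + 2.298·y = -1768.991402
det = 123.578·2.298 − 27.224·50.526 = -1091.537580
x = (-4171.539055·2.298 − 27.224·-1768.991402) / -1091.537580 = -35.338064
y = (123.578·-1768.991402 − -4171.539055·50.526) / -1091.537580 = 7.179998
|P − Q| = √((-35.338064 − 15.218)² + (7.179998 − 21.195)²) = 52.462710

52.463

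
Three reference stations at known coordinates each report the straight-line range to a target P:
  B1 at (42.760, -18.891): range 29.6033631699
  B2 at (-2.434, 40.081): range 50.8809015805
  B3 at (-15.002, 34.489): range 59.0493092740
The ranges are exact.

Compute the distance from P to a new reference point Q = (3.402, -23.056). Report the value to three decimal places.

48.852

eq1: (x − 42.760)² + (y + 18.891)² = 29.6033631699²
eq2: (x + 2.434)² + (y − 40.081)² = 50.8809015805²
eq3: (x + 15.002)² + (y − 34.489)² = 59.0493092740²
eq2−eq3, eq2−eq1 (x²,y² cancel):
  -25.136·x − 11.184·y = -1095.814572
  90.388·x − 117.944·y = 2285.383599
det = -25.136·-117.944 − -11.184·90.388 = 3975.539776
x = (-1095.814572·-117.944 − -11.184·2285.383599) / 3975.539776 = 38.939237
y = (-25.136·2285.383599 − -1095.814572·90.388) / 3975.539776 = 10.464764
|P − Q| = √((38.939237 − 3.402)² + (10.464764 − -23.056)²) = 48.852193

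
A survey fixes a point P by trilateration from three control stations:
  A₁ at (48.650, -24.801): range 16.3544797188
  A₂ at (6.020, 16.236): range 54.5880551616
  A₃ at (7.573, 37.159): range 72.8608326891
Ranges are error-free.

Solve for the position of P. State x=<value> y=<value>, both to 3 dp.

x=33.490 y=-30.937

eq1: (x − 48.650)² + (y + 24.801)² = 16.3544797188²
eq2: (x − 6.020)² + (y − 16.236)² = 54.5880551616²
eq3: (x − 7.573)² + (y − 37.159)² = 72.8608326891²
eq2−eq3, eq2−eq1 (x²,y² cancel):
  3.106·x + 41.846·y = -1190.551660
  85.260·x − 82.074·y = 5394.450764
det = 3.106·-82.074 − 41.846·85.260 = -3822.711804
x = (-1190.551660·-82.074 − 41.846·5394.450764) / -3822.711804 = 33.490061
y = (3.106·5394.450764 − -1190.551660·85.260) / -3822.711804 = -30.936572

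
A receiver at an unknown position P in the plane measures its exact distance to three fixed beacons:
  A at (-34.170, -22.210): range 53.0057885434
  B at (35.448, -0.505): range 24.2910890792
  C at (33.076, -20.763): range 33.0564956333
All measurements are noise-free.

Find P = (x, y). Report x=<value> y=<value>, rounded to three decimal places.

eq1: (x + 34.170)² + (y + 22.210)² = 53.0057885434²
eq2: (x − 35.448)² + (y + 0.505)² = 24.2910890792²
eq3: (x − 33.076)² + (y + 20.763)² = 33.0564956333²
eq1−eq3, eq1−eq2 (x²,y² cancel):
  134.492·x + 2.894·y = 1581.132661
  139.236·x + 43.410·y = 1815.499339
det = 134.492·43.410 − 2.894·139.236 = 5435.348736
x = (1581.132661·43.410 − 2.894·1815.499339) / 5435.348736 = 11.661241
y = (134.492·1815.499339 − 1581.132661·139.236) / 5435.348736 = 4.419137

x=11.661 y=4.419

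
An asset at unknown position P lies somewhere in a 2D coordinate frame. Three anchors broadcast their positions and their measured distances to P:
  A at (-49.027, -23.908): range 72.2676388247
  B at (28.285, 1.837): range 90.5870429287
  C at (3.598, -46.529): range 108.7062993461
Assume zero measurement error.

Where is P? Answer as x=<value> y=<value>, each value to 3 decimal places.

eq1: (x + 49.027)² + (y + 23.908)² = 72.2676388247²
eq2: (x − 28.285)² + (y − 1.837)² = 90.5870429287²
eq3: (x − 3.598)² + (y + 46.529)² = 108.7062993461²
eq2−eq3, eq2−eq1 (x²,y² cancel):
  -49.374·x − 96.732·y = -2236.569520
  -154.624·x − 51.490·y = 5155.224124
det = -49.374·-51.490 − -96.732·-154.624 = -12414.821508
x = (-2236.569520·-51.490 − -96.732·5155.224124) / -12414.821508 = -49.443812
y = (-49.374·5155.224124 − -2236.569520·-154.624) / -12414.821508 = 48.358437

x=-49.444 y=48.358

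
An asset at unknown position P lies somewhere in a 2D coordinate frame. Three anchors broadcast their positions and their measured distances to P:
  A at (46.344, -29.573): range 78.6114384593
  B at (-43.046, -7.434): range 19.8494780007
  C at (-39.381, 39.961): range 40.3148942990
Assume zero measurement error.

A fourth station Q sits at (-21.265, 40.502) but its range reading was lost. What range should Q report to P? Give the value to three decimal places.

38.680

eq1: (x − 46.344)² + (y + 29.573)² = 78.6114384593²
eq2: (x + 43.046)² + (y + 7.434)² = 19.8494780007²
eq3: (x + 39.381)² + (y − 39.961)² = 40.3148942990²
eq1−eq3, eq1−eq2 (x²,y² cancel):
  -171.450·x + 139.068·y = 4679.883571
  -178.780·x + 44.278·y = 4671.650287
det = -171.450·44.278 − 139.068·-178.780 = 17271.113940
x = (4679.883571·44.278 − 139.068·4671.650287) / 17271.113940 = -25.618566
y = (-171.450·4671.650287 − 4679.883571·-178.780) / 17271.113940 = 2.067912
|P − Q| = √((-25.618566 − -21.265)² + (2.067912 − 40.502)²) = 38.679874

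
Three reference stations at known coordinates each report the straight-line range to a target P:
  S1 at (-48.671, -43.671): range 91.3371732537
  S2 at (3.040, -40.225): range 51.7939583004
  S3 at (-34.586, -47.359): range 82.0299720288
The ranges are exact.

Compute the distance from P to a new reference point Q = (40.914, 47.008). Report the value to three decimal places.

eq1: (x + 48.671)² + (y + 43.671)² = 91.3371732537²
eq2: (x − 3.040)² + (y + 40.225)² = 51.7939583004²
eq3: (x + 34.586)² + (y + 47.359)² = 82.0299720288²
eq1−eq2, eq1−eq3 (x²,y² cancel):
  103.422·x + 6.892·y = 3011.134845
  28.170·x − 7.376·y = 776.606702
det = 103.422·-7.376 − 6.892·28.170 = -956.988312
x = (3011.134845·-7.376 − 6.892·776.606702) / -956.988312 = 28.801296
y = (103.422·776.606702 − 3011.134845·28.170) / -956.988312 = 4.707947
|P − Q| = √((28.801296 − 40.914)² + (4.707947 − 47.008)²) = 44.000137

44.000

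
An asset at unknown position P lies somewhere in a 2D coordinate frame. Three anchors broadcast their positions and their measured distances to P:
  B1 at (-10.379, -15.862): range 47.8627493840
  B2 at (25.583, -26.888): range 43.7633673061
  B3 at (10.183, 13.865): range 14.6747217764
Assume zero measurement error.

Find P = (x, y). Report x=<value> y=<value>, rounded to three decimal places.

x=24.548 y=16.863

eq1: (x + 10.379)² + (y + 15.862)² = 47.8627493840²
eq2: (x − 25.583)² + (y + 26.888)² = 43.7633673061²
eq3: (x − 10.183)² + (y − 13.865)² = 14.6747217764²
eq2−eq3, eq2−eq1 (x²,y² cancel):
  -30.800·x + 81.506·y = 618.362140
  -71.924·x + 22.052·y = -1393.738209
det = -30.800·22.052 − 81.506·-71.924 = 5183.035944
x = (618.362140·22.052 − 81.506·-1393.738209) / 5183.035944 = 24.548189
y = (-30.800·-1393.738209 − 618.362140·-71.924) / 5183.035944 = 16.863131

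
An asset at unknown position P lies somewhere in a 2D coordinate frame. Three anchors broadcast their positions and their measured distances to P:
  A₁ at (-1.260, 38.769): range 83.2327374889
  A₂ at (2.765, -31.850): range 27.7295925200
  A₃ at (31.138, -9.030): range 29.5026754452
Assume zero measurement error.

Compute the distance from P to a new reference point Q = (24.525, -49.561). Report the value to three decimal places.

12.209

eq1: (x + 1.260)² + (y − 38.769)² = 83.2327374889²
eq2: (x − 2.765)² + (y + 31.850)² = 27.7295925200²
eq3: (x − 31.138)² + (y + 9.030)² = 29.5026754452²
eq3−eq1, eq3−eq2 (x²,y² cancel):
  -64.796·x + 95.598·y = -5603.773714
  -56.746·x − 45.640·y = 72.429338
det = -64.796·-45.640 − 95.598·-56.746 = 8382.093548
x = (-5603.773714·-45.640 − 95.598·72.429338) / 8382.093548 = 29.686155
y = (-64.796·72.429338 − -5603.773714·-56.746) / 8382.093548 = -38.496931
|P − Q| = √((29.686155 − 24.525)² + (-38.496931 − -49.561)²) = 12.208651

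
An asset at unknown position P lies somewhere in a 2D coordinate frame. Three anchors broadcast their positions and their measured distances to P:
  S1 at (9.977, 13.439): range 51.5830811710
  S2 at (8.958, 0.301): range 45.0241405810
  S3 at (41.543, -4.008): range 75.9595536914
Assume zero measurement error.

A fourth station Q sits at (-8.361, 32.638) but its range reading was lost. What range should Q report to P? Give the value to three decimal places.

53.015

eq1: (x − 9.977)² + (y − 13.439)² = 51.5830811710²
eq2: (x − 8.958)² + (y − 0.301)² = 45.0241405810²
eq3: (x − 41.543)² + (y + 4.008)² = 75.9595536914²
eq3−eq2, eq3−eq1 (x²,y² cancel):
  -65.170·x + 8.618·y = 2081.132014
  -63.132·x + 34.894·y = 1647.301871
det = -65.170·34.894 − 8.618·-63.132 = -1729.970404
x = (2081.132014·34.894 − 8.618·1647.301871) / -1729.970404 = -33.770851
y = (-65.170·1647.301871 − 2081.132014·-63.132) / -1729.970404 = -13.891199
|P − Q| = √((-33.770851 − -8.361)² + (-13.891199 − 32.638)²) = 53.015346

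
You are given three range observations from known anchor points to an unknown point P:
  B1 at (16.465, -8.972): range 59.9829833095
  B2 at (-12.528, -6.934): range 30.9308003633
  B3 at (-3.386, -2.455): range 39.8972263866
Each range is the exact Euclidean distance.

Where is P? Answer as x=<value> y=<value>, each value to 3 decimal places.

eq1: (x − 16.465)² + (y + 8.972)² = 59.9829833095²
eq2: (x + 12.528)² + (y + 6.934)² = 30.9308003633²
eq3: (x + 3.386)² + (y + 2.455)² = 39.8972263866²
eq1−eq3, eq1−eq2 (x²,y² cancel):
  -39.702·x + 13.034·y = 1672.068625
  -57.986·x + 4.076·y = 2494.682007
det = -39.702·4.076 − 13.034·-57.986 = 593.964172
x = (1672.068625·4.076 − 13.034·2494.682007) / 593.964172 = -43.269165
y = (-39.702·2494.682007 − 1672.068625·-57.986) / 593.964172 = -3.514174

x=-43.269 y=-3.514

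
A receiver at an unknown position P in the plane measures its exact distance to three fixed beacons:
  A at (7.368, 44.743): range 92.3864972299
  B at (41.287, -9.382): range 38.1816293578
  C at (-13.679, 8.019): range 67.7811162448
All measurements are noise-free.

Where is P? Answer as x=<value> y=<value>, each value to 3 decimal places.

x=28.223 y=-45.259

eq1: (x − 7.368)² + (y − 44.743)² = 92.3864972299²
eq2: (x − 41.287)² + (y + 9.382)² = 38.1816293578²
eq3: (x + 13.679)² + (y − 8.019)² = 67.7811162448²
eq3−eq2, eq3−eq1 (x²,y² cancel):
  109.932·x − 34.802·y = 4677.661790
  42.094·x + 73.448·y = -2136.181080
det = 109.932·73.448 − -34.802·42.094 = 9539.240924
x = (4677.661790·73.448 − -34.802·-2136.181080) / 9539.240924 = 28.222532
y = (109.932·-2136.181080 − 4677.661790·42.094) / 9539.240924 = -45.258963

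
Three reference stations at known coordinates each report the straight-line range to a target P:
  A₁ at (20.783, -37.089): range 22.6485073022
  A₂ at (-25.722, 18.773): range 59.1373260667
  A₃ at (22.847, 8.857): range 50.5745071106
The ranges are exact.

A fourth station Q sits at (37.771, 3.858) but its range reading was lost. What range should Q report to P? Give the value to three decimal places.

55.673

eq1: (x − 20.783)² + (y + 37.089)² = 22.6485073022²
eq2: (x + 25.722)² + (y − 18.773)² = 59.1373260667²
eq3: (x − 22.847)² + (y − 8.857)² = 50.5745071106²
eq3−eq1, eq3−eq2 (x²,y² cancel):
  -4.128·x − 91.892·y = 3251.921038
  -97.138·x + 19.832·y = -525.827610
det = -4.128·19.832 − -91.892·-97.138 = -9008.071592
x = (3251.921038·19.832 − -91.892·-525.827610) / -9008.071592 = -1.795362
y = (-4.128·-525.827610 − 3251.921038·-97.138) / -9008.071592 = -35.307859
|P − Q| = √((-1.795362 − 37.771)² + (-35.307859 − 3.858)²) = 55.672808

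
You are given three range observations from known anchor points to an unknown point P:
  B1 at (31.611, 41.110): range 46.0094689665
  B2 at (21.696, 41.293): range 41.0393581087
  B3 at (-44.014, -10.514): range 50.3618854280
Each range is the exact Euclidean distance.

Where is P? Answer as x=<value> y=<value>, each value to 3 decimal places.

eq1: (x − 31.611)² + (y − 41.110)² = 46.0094689665²
eq2: (x − 21.696)² + (y − 41.293)² = 41.0393581087²
eq3: (x + 44.014)² + (y + 10.514)² = 50.3618854280²
eq3−eq1, eq3−eq2 (x²,y² cancel):
  151.250·x + 103.248·y = 1060.959298
  131.420·x + 103.614·y = 980.142463
det = 151.250·103.614 − 103.248·131.420 = 2102.765340
x = (1060.959298·103.614 − 103.248·980.142463) / 2102.765340 = 4.152859
y = (151.250·980.142463 − 1060.959298·131.420) / 2102.765340 = 4.192230

x=4.153 y=4.192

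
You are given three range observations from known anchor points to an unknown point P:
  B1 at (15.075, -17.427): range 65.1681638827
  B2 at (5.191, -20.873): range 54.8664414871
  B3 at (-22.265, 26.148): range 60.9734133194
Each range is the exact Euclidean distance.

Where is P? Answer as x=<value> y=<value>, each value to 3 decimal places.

eq1: (x − 15.075)² + (y + 17.427)² = 65.1681638827²
eq2: (x − 5.191)² + (y + 20.873)² = 54.8664414871²
eq3: (x + 22.265)² + (y − 26.148)² = 60.9734133194²
eq2−eq3, eq2−eq1 (x²,y² cancel):
  -54.912·x + 94.042·y = 9.388789
  19.768·x + 6.892·y = -1168.235838
det = -54.912·6.892 − 94.042·19.768 = -2237.475760
x = (9.388789·6.892 − 94.042·-1168.235838) / -2237.475760 = -49.130339
y = (-54.912·-1168.235838 − 9.388789·19.768) / -2237.475760 = -28.587826

x=-49.130 y=-28.588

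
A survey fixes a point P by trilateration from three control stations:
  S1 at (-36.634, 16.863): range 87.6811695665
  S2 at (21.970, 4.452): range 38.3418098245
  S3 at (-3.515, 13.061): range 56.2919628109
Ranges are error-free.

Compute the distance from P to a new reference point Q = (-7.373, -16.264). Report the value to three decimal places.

eq1: (x + 36.634)² + (y − 16.863)² = 87.6811695665²
eq2: (x − 21.970)² + (y − 4.452)² = 38.3418098245²
eq3: (x + 3.515)² + (y − 13.061)² = 56.2919628109²
eq1−eq3, eq1−eq2 (x²,y² cancel):
  66.238·x − 7.604·y = 3075.736640
  117.208·x − 24.822·y = 5093.983595
det = 66.238·-24.822 − -7.604·117.208 = -752.910004
x = (3075.736640·-24.822 − -7.604·5093.983595) / -752.910004 = 49.954554
y = (66.238·5093.983595 − 3075.736640·117.208) / -752.910004 = 30.661905
|P − Q| = √((49.954554 − -7.373)² + (30.661905 − -16.264)²) = 74.084337

74.084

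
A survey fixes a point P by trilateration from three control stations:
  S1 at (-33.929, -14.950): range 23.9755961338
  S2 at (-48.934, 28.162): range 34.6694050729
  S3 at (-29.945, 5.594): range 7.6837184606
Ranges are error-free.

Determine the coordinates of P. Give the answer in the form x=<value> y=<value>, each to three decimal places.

eq1: (x + 33.929)² + (y + 14.950)² = 23.9755961338²
eq2: (x + 48.934)² + (y − 28.162)² = 34.6694050729²
eq3: (x + 29.945)² + (y − 5.594)² = 7.6837184606²
eq3−eq1, eq3−eq2 (x²,y² cancel):
  -7.968·x − 41.088·y = -69.106001
  -37.978·x + 45.136·y = 1116.710620
det = -7.968·45.136 − -41.088·-37.978 = -1920.083712
x = (-69.106001·45.136 − -41.088·1116.710620) / -1920.083712 = -22.272069
y = (-7.968·1116.710620 − -69.106001·-37.978) / -1920.083712 = 6.001019

x=-22.272 y=6.001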